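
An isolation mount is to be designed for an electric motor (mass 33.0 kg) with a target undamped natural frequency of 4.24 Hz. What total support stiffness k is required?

23400 N/m

ω_n = 2πf_n = 2π × 4.24 = 26.64 rad/s.
k = m·ω_n² = 33.0 × 26.64² = 33.0 × 709.7 = 23420 N/m.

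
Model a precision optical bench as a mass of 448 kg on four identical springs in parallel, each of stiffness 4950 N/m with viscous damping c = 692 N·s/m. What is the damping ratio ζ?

Parallel springs add: k_eq = 4 × 4950 = 19800 N/m.
ω_n = √(k_eq/m) = √(19800/448) = 6.648 rad/s.
Critical damping c_c = 2√(k_eq·m) = 2√(19800 × 448) = 5957 N·s/m, so ζ = c/c_c = 692/5957 = 0.1162.

0.116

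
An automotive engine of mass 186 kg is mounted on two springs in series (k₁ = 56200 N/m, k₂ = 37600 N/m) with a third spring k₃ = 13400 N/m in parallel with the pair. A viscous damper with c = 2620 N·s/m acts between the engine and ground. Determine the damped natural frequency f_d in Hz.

1.91 Hz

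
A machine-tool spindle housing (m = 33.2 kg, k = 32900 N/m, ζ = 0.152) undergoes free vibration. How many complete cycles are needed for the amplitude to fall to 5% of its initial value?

4 cycles

Logarithmic decrement δ = 2πζ/√(1 − ζ²) = 2π × 0.1520/√(1 − 0.0231) = 0.9663.
x_n/x₀ = e^(−nδ) ≤ 0.05; take ln: n ≥ ln(1/0.05)/δ = 2.996/0.9663 = 3.100.
So 4 complete cycles are required.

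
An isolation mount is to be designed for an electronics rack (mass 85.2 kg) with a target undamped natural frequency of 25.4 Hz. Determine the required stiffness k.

ω_n = 2πf_n = 2π × 25.4 = 159.6 rad/s.
k = m·ω_n² = 85.2 × 159.6² = 85.2 × 25470 = 2170000 N/m.

2170000 N/m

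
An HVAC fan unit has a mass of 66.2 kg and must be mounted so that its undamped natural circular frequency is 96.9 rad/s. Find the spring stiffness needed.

622000 N/m

k = m·ω_n² = 66.2 × 96.90² = 66.2 × 9390 = 621600 N/m.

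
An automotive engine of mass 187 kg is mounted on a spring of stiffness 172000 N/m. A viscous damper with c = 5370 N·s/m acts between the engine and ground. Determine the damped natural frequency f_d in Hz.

4.25 Hz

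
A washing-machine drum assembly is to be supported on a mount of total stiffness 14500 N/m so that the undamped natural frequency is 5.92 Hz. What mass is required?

10.5 kg

ω_n = 2πf_n = 2π × 5.92 = 37.20 rad/s.
m = k/ω_n² = 14500/37.20² = 14500/1384 = 10.48 kg.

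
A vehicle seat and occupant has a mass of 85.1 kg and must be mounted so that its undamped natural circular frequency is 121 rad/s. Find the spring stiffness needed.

1250000 N/m

k = m·ω_n² = 85.1 × 121.0² = 85.1 × 14640 = 1246000 N/m.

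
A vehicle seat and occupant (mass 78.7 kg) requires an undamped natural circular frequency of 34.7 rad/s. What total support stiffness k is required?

94800 N/m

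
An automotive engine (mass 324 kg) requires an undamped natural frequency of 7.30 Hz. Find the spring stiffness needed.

ω_n = 2πf_n = 2π × 7.30 = 45.87 rad/s.
k = m·ω_n² = 324 × 45.87² = 324 × 2104 = 681600 N/m.

682000 N/m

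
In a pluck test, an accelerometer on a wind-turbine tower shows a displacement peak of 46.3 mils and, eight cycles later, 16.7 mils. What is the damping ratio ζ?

Logarithmic decrement δ = (1/n)·ln(x₀/x_n) = (1/8)·ln(46.3/16.7) = (1/8)·ln(2.772) = 0.1275.
ζ = δ/√(4π² + δ²) = 0.1275/√(39.48 + 0.0162) = 0.1275/6.284 = 0.02028.

0.0203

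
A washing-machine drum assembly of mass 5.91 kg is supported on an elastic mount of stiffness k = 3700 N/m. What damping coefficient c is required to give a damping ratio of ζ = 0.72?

c_c = 2√(k·m) = 2√(3700 × 5.91) = 295.7 N·s/m.
c = ζ·c_c = 0.72 × 295.7 = 212.9 N·s/m.

213 N·s/m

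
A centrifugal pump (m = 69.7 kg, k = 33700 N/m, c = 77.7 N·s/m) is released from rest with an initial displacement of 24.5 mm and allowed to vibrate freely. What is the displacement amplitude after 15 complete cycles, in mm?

ζ = c/(2√(km)) = 77.7/(2√(33700 × 69.7)) = 77.7/3065 = 0.02535.
Logarithmic decrement δ = 2πζ/√(1 − ζ²) = 2π × 0.02535/√(1 − 0.000643) = 0.1593.
After n cycles, x_n/x₀ = e^(−nδ), so x_15 = 24.5 × e^(−15 × 0.1593) = 24.5 × 0.09164 = 2.245 mm.

2.25 mm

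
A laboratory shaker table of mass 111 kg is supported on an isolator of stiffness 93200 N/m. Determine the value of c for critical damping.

6430 N·s/m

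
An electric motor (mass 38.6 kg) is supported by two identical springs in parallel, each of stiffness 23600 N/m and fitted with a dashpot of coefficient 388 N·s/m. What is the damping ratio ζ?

Parallel springs add: k_eq = 2 × 23600 = 47200 N/m.
ω_n = √(k_eq/m) = √(47200/38.6) = 34.97 rad/s.
Critical damping c_c = 2√(k_eq·m) = 2√(47200 × 38.6) = 2700 N·s/m, so ζ = c/c_c = 388/2700 = 0.1437.

0.144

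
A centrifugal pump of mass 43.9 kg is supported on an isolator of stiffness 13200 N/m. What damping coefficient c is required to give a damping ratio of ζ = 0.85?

1290 N·s/m

c_c = 2√(k·m) = 2√(13200 × 43.9) = 1522 N·s/m.
c = ζ·c_c = 0.85 × 1522 = 1294 N·s/m.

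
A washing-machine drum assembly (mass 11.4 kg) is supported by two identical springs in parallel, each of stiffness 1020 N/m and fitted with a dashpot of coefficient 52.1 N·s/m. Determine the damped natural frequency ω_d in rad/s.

Parallel springs add: k_eq = 2 × 1020 = 2040 N/m.
ω_n = √(k_eq/m) = √(2040/11.4) = 13.38 rad/s.
Critical damping c_c = 2√(k_eq·m) = 2√(2040 × 11.4) = 305.0 N·s/m, so ζ = c/c_c = 52.1/305.0 = 0.1708.
ω_d = ω_n√(1 − ζ²) = 13.38 × √(1 − 0.0292) = 13.18 rad/s.

13.2 rad/s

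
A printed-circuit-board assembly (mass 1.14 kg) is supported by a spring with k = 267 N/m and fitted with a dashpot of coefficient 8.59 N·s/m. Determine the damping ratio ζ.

0.246

ω_n = √(k/m) = √(267.0/1.14) = 15.30 rad/s.
Critical damping c_c = 2√(k·m) = 2√(267.0 × 1.14) = 34.89 N·s/m, so ζ = c/c_c = 8.59/34.89 = 0.2462.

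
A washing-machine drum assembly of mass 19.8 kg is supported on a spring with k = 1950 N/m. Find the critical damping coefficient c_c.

c_c = 2√(k·m) = 2√(1950 × 19.8) = 2 × 196.5 = 393.0 N·s/m.

393 N·s/m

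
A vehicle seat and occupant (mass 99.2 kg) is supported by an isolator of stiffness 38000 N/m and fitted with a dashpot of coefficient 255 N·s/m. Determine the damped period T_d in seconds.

0.322 s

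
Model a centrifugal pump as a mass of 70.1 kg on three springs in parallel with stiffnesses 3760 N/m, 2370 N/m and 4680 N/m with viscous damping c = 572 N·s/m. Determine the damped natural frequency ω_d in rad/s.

Parallel springs add: k_eq = 3760 + 2370 + 4680 = 10810 N/m.
ω_n = √(k_eq/m) = √(10810/70.1) = 12.42 rad/s.
Critical damping c_c = 2√(k_eq·m) = 2√(10810 × 70.1) = 1741 N·s/m, so ζ = c/c_c = 572/1741 = 0.3285.
ω_d = ω_n√(1 − ζ²) = 12.42 × √(1 − 0.108) = 11.73 rad/s.

11.7 rad/s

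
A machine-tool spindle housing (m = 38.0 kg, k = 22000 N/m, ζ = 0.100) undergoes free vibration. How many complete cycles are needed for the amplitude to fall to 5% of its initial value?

Logarithmic decrement δ = 2πζ/√(1 − ζ²) = 2π × 0.1000/√(1 − 0.0100) = 0.6315.
x_n/x₀ = e^(−nδ) ≤ 0.05; take ln: n ≥ ln(1/0.05)/δ = 2.996/0.6315 = 4.744.
So 5 complete cycles are required.

5 cycles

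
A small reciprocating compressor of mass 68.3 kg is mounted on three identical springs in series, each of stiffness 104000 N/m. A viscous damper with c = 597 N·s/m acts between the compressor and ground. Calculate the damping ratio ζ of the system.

0.194

Series springs: 1/k_eq = 3/104000, so k_eq = 104000/3 = 34670 N/m.
ω_n = √(k_eq/m) = √(34670/68.3) = 22.53 rad/s.
Critical damping c_c = 2√(k_eq·m) = 2√(34670 × 68.3) = 3077 N·s/m, so ζ = c/c_c = 597/3077 = 0.1940.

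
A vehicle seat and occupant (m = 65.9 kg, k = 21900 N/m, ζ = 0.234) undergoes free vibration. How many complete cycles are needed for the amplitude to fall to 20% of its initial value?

Logarithmic decrement δ = 2πζ/√(1 − ζ²) = 2π × 0.2340/√(1 − 0.0548) = 1.512.
x_n/x₀ = e^(−nδ) ≤ 0.2; take ln: n ≥ ln(1/0.2)/δ = 1.609/1.512 = 1.064.
So 2 complete cycles are required.

2 cycles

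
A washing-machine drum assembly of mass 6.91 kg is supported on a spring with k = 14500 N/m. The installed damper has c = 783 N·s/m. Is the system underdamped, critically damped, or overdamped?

c_c = 2√(k·m) = 633.1 N·s/m; ζ = c/c_c = 783/633.1 = 1.24.
Since ζ > 1 the system is overdamped.

overdamped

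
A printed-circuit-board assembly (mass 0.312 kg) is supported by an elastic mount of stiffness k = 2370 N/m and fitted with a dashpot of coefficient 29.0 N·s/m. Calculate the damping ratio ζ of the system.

ω_n = √(k/m) = √(2370/0.312) = 87.16 rad/s.
Critical damping c_c = 2√(k·m) = 2√(2370 × 0.312) = 54.39 N·s/m, so ζ = c/c_c = 29.0/54.39 = 0.5332.

0.533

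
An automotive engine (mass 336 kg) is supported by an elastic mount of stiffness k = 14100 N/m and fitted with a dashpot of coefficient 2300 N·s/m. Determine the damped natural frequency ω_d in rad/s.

5.50 rad/s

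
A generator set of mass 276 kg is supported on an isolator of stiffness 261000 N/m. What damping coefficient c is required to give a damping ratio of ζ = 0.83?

c_c = 2√(k·m) = 2√(261000 × 276) = 16970 N·s/m.
c = ζ·c_c = 0.83 × 16970 = 14090 N·s/m.

14100 N·s/m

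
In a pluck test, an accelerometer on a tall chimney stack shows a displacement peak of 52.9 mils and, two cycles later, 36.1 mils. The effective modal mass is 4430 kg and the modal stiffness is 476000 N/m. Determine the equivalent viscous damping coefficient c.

2790 N·s/m

Logarithmic decrement δ = (1/n)·ln(x₀/x_n) = (1/2)·ln(52.9/36.1) = (1/2)·ln(1.465) = 0.1911.
ζ = δ/√(4π² + δ²) = 0.1911/√(39.48 + 0.0365) = 0.1911/6.286 = 0.03039.
c = ζ · 2√(km) = 0.03039 × 2√(476000 × 4430) = 0.03039 × 91840 = 2791 N·s/m.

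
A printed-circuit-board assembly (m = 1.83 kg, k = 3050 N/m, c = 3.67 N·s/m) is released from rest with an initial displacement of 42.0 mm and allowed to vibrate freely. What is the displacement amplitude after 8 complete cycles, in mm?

12.2 mm

ζ = c/(2√(km)) = 3.67/(2√(3050 × 1.83)) = 3.67/149.4 = 0.02456.
Logarithmic decrement δ = 2πζ/√(1 − ζ²) = 2π × 0.02456/√(1 − 0.000603) = 0.1544.
After n cycles, x_n/x₀ = e^(−nδ), so x_8 = 42.0 × e^(−8 × 0.1544) = 42.0 × 0.2908 = 12.22 mm.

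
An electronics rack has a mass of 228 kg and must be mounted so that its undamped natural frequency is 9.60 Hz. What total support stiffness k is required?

ω_n = 2πf_n = 2π × 9.60 = 60.32 rad/s.
k = m·ω_n² = 228 × 60.32² = 228 × 3638 = 829500 N/m.

830000 N/m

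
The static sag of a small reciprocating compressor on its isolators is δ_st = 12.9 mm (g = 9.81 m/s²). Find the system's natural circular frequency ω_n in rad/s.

27.6 rad/s

ω_n = √(g/δ_st) = √(9.81/0.0129) = √760.5 = 27.58 rad/s.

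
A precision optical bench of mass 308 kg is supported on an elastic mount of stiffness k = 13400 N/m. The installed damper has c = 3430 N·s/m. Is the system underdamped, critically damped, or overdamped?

underdamped

c_c = 2√(k·m) = 4063 N·s/m; ζ = c/c_c = 3430/4063 = 0.844.
Since ζ < 1 the system is underdamped.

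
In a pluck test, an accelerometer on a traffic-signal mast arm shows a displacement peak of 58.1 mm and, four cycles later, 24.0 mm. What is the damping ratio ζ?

Logarithmic decrement δ = (1/n)·ln(x₀/x_n) = (1/4)·ln(58.1/24.0) = (1/4)·ln(2.421) = 0.2210.
ζ = δ/√(4π² + δ²) = 0.2210/√(39.48 + 0.0489) = 0.2210/6.287 = 0.03516.

0.0352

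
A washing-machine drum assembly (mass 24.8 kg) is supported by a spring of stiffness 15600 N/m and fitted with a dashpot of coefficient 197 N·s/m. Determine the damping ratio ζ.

0.158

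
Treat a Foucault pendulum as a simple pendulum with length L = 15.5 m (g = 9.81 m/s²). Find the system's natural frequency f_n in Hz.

0.127 Hz

For a simple pendulum ω_n = √(g/L) = √(9.81/15.5) = √0.6329 = 0.7956 rad/s.
f_n = ω_n/(2π) = 0.7956/6.283 = 0.1266 Hz.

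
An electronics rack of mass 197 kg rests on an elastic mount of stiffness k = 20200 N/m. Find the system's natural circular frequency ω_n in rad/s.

10.1 rad/s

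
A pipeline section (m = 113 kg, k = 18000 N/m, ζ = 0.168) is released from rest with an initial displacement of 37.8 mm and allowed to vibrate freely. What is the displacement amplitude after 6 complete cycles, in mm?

0.0613 mm

Logarithmic decrement δ = 2πζ/√(1 − ζ²) = 2π × 0.1680/√(1 − 0.0282) = 1.071.
After n cycles, x_n/x₀ = e^(−nδ), so x_6 = 37.8 × e^(−6 × 1.071) = 37.8 × 0.001621 = 0.06127 mm.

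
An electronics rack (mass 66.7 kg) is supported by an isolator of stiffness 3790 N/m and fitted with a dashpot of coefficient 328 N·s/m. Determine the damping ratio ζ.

ω_n = √(k/m) = √(3790/66.7) = 7.538 rad/s.
Critical damping c_c = 2√(k·m) = 2√(3790 × 66.7) = 1006 N·s/m, so ζ = c/c_c = 328/1006 = 0.3262.

0.326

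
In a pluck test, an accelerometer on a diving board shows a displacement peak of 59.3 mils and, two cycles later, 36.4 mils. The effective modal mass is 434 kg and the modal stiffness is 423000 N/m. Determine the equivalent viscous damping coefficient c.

1050 N·s/m

Logarithmic decrement δ = (1/n)·ln(x₀/x_n) = (1/2)·ln(59.3/36.4) = (1/2)·ln(1.629) = 0.2440.
ζ = δ/√(4π² + δ²) = 0.2440/√(39.48 + 0.0595) = 0.2440/6.288 = 0.03881.
c = ζ · 2√(km) = 0.03881 × 2√(423000 × 434) = 0.03881 × 27100 = 1052 N·s/m.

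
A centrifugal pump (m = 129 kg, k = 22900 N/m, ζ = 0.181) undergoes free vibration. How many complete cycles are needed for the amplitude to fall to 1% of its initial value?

Logarithmic decrement δ = 2πζ/√(1 − ζ²) = 2π × 0.1810/√(1 − 0.0328) = 1.156.
x_n/x₀ = e^(−nδ) ≤ 0.01; take ln: n ≥ ln(1/0.01)/δ = 4.605/1.156 = 3.982.
So 4 complete cycles are required.

4 cycles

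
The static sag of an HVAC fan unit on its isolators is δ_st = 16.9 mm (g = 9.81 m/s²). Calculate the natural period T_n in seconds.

0.261 s

ω_n = √(g/δ_st) = √(9.81/0.0169) = √580.5 = 24.09 rad/s.
T_n = 2π/ω_n = 6.283/24.09 = 0.2608 s.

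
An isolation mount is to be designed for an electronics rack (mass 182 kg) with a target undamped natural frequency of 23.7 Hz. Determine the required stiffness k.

ω_n = 2πf_n = 2π × 23.7 = 148.9 rad/s.
k = m·ω_n² = 182 × 148.9² = 182 × 22170 = 4036000 N/m.

4040000 N/m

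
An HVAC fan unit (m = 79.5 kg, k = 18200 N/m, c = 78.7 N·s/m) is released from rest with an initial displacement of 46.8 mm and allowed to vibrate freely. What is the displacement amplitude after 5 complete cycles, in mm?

ζ = c/(2√(km)) = 78.7/(2√(18200 × 79.5)) = 78.7/2406 = 0.03271.
Logarithmic decrement δ = 2πζ/√(1 − ζ²) = 2π × 0.03271/√(1 − 0.00107) = 0.2057.
After n cycles, x_n/x₀ = e^(−nδ), so x_5 = 46.8 × e^(−5 × 0.2057) = 46.8 × 0.3576 = 16.74 mm.

16.7 mm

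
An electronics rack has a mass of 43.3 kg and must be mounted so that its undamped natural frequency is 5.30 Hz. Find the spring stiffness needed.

48000 N/m

ω_n = 2πf_n = 2π × 5.30 = 33.30 rad/s.
k = m·ω_n² = 43.3 × 33.30² = 43.3 × 1109 = 48020 N/m.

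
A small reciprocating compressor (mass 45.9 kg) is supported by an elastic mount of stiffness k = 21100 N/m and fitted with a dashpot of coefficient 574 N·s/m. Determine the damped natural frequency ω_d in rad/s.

ω_n = √(k/m) = √(21100/45.9) = 21.44 rad/s.
Critical damping c_c = 2√(k·m) = 2√(21100 × 45.9) = 1968 N·s/m, so ζ = c/c_c = 574/1968 = 0.2916.
ω_d = ω_n√(1 − ζ²) = 21.44 × √(1 − 0.0850) = 20.51 rad/s.

20.5 rad/s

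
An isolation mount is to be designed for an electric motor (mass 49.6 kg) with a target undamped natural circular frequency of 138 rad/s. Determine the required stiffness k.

k = m·ω_n² = 49.6 × 138.0² = 49.6 × 19040 = 944600 N/m.

945000 N/m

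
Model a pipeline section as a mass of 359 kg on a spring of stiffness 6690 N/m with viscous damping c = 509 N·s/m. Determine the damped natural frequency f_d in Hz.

0.678 Hz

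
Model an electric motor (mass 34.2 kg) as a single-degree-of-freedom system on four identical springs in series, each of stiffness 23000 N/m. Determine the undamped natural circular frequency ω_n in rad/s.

Series springs: 1/k_eq = 4/23000, so k_eq = 23000/4 = 5750 N/m.
ω_n = √(k_eq/m) = √(5750/34.2) = √168.1 = 12.97 rad/s.

13.0 rad/s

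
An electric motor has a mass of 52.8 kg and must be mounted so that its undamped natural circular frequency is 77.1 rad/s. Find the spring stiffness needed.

314000 N/m

k = m·ω_n² = 52.8 × 77.10² = 52.8 × 5944 = 313900 N/m.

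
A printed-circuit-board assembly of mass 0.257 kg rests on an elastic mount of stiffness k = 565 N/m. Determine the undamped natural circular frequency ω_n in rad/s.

ω_n = √(k/m) = √(565.0/0.257) = √2198 = 46.89 rad/s.

46.9 rad/s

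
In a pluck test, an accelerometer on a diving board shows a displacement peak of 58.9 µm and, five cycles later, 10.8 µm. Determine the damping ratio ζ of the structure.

0.0539

Logarithmic decrement δ = (1/n)·ln(x₀/x_n) = (1/5)·ln(58.9/10.8) = (1/5)·ln(5.454) = 0.3393.
ζ = δ/√(4π² + δ²) = 0.3393/√(39.48 + 0.115) = 0.3393/6.292 = 0.05392.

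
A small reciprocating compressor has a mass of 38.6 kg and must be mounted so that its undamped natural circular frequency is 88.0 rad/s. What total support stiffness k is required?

299000 N/m

k = m·ω_n² = 38.6 × 88.00² = 38.6 × 7744 = 298900 N/m.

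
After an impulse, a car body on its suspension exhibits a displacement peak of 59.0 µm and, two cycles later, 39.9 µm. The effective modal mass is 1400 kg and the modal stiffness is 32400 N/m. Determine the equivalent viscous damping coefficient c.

419 N·s/m

Logarithmic decrement δ = (1/n)·ln(x₀/x_n) = (1/2)·ln(59.0/39.9) = (1/2)·ln(1.479) = 0.1956.
ζ = δ/√(4π² + δ²) = 0.1956/√(39.48 + 0.0383) = 0.1956/6.286 = 0.03111.
c = ζ · 2√(km) = 0.03111 × 2√(32400 × 1400) = 0.03111 × 13470 = 419.1 N·s/m.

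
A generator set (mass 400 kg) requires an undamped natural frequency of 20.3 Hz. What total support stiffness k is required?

6510000 N/m

ω_n = 2πf_n = 2π × 20.3 = 127.5 rad/s.
k = m·ω_n² = 400 × 127.5² = 400 × 16270 = 6507000 N/m.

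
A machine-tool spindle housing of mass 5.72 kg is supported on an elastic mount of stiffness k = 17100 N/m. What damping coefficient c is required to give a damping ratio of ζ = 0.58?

c_c = 2√(k·m) = 2√(17100 × 5.72) = 625.5 N·s/m.
c = ζ·c_c = 0.58 × 625.5 = 362.8 N·s/m.

363 N·s/m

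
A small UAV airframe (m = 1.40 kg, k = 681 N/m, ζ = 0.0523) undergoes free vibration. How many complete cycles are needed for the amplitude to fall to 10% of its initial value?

7 cycles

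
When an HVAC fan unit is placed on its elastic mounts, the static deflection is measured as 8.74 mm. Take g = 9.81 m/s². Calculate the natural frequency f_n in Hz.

ω_n = √(g/δ_st) = √(9.81/0.00874) = √1122 = 33.50 rad/s.
f_n = ω_n/(2π) = 33.50/6.283 = 5.332 Hz.

5.33 Hz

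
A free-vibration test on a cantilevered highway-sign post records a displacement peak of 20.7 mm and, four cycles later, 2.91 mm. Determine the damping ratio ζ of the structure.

0.0778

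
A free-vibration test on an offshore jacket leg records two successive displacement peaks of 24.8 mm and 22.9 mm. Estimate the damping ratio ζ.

0.0127

Logarithmic decrement δ = (1/n)·ln(x₀/x_n) = (1/1)·ln(24.8/22.9) = (1/1)·ln(1.083) = 0.07971.
ζ = δ/√(4π² + δ²) = 0.07971/√(39.48 + 0.00635) = 0.07971/6.284 = 0.01268.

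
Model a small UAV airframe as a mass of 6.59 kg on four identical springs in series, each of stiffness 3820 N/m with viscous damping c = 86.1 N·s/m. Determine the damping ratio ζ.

Series springs: 1/k_eq = 4/3820, so k_eq = 3820/4 = 955.0 N/m.
ω_n = √(k_eq/m) = √(955.0/6.59) = 12.04 rad/s.
Critical damping c_c = 2√(k_eq·m) = 2√(955.0 × 6.59) = 158.7 N·s/m, so ζ = c/c_c = 86.1/158.7 = 0.5427.

0.543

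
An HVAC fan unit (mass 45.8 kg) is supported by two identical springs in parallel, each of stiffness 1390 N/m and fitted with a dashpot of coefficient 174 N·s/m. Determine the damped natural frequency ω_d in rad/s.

Parallel springs add: k_eq = 2 × 1390 = 2780 N/m.
ω_n = √(k_eq/m) = √(2780/45.8) = 7.791 rad/s.
Critical damping c_c = 2√(k_eq·m) = 2√(2780 × 45.8) = 713.6 N·s/m, so ζ = c/c_c = 174/713.6 = 0.2438.
ω_d = ω_n√(1 − ζ²) = 7.791 × √(1 − 0.0594) = 7.556 rad/s.

7.56 rad/s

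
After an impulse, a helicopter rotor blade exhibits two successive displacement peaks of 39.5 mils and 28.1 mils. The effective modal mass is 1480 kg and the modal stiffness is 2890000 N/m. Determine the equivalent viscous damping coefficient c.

7080 N·s/m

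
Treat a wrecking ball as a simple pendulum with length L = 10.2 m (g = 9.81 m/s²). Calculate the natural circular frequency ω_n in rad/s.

0.981 rad/s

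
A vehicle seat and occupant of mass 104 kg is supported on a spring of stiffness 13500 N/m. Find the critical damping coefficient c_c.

c_c = 2√(k·m) = 2√(13500 × 104) = 2 × 1185 = 2370 N·s/m.

2370 N·s/m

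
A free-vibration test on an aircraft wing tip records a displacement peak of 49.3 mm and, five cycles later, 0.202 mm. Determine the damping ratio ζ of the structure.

0.172

Logarithmic decrement δ = (1/n)·ln(x₀/x_n) = (1/5)·ln(49.3/0.202) = (1/5)·ln(244.1) = 1.099.
ζ = δ/√(4π² + δ²) = 1.099/√(39.48 + 1.21) = 1.099/6.379 = 0.1724.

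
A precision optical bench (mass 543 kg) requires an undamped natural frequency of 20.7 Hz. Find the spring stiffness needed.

ω_n = 2πf_n = 2π × 20.7 = 130.1 rad/s.
k = m·ω_n² = 543 × 130.1² = 543 × 16920 = 9185000 N/m.

9190000 N/m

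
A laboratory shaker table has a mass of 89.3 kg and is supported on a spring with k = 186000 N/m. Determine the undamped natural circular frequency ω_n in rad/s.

ω_n = √(k/m) = √(186000/89.3) = √2083 = 45.64 rad/s.

45.6 rad/s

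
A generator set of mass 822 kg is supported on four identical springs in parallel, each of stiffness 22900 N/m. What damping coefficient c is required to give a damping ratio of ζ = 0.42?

Parallel springs add: k_eq = 4 × 22900 = 91600 N/m.
c_c = 2√(k_eq·m) = 2√(91600 × 822) = 17350 N·s/m.
c = ζ·c_c = 0.42 × 17350 = 7289 N·s/m.

7290 N·s/m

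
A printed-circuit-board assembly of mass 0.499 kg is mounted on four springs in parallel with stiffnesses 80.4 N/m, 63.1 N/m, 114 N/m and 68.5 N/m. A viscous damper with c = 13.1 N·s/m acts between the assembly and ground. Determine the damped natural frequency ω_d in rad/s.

21.9 rad/s

Parallel springs add: k_eq = 80.4 + 63.1 + 114 + 68.5 = 326.0 N/m.
ω_n = √(k_eq/m) = √(326.0/0.499) = 25.56 rad/s.
Critical damping c_c = 2√(k_eq·m) = 2√(326.0 × 0.499) = 25.51 N·s/m, so ζ = c/c_c = 13.1/25.51 = 0.5135.
ω_d = ω_n√(1 − ζ²) = 25.56 × √(1 − 0.264) = 21.93 rad/s.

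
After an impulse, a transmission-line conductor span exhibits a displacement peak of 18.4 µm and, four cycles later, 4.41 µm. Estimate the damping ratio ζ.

Logarithmic decrement δ = (1/n)·ln(x₀/x_n) = (1/4)·ln(18.4/4.41) = (1/4)·ln(4.172) = 0.3571.
ζ = δ/√(4π² + δ²) = 0.3571/√(39.48 + 0.128) = 0.3571/6.293 = 0.05675.

0.0567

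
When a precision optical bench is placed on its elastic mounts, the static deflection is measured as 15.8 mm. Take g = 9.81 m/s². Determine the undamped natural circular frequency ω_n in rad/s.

ω_n = √(g/δ_st) = √(9.81/0.0158) = √620.9 = 24.92 rad/s.

24.9 rad/s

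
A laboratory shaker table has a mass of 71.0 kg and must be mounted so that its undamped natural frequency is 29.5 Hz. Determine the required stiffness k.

ω_n = 2πf_n = 2π × 29.5 = 185.4 rad/s.
k = m·ω_n² = 71.0 × 185.4² = 71.0 × 34360 = 2439000 N/m.

2440000 N/m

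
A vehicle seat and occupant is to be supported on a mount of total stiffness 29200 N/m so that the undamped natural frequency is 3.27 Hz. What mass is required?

69.2 kg

ω_n = 2πf_n = 2π × 3.27 = 20.55 rad/s.
m = k/ω_n² = 29200/20.55² = 29200/422.1 = 69.17 kg.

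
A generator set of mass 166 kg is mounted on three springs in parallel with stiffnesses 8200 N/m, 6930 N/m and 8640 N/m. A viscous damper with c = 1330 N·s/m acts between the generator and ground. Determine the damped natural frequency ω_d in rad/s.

Parallel springs add: k_eq = 8200 + 6930 + 8640 = 23770 N/m.
ω_n = √(k_eq/m) = √(23770/166) = 11.97 rad/s.
Critical damping c_c = 2√(k_eq·m) = 2√(23770 × 166) = 3973 N·s/m, so ζ = c/c_c = 1330/3973 = 0.3348.
ω_d = ω_n√(1 − ζ²) = 11.97 × √(1 − 0.112) = 11.28 rad/s.

11.3 rad/s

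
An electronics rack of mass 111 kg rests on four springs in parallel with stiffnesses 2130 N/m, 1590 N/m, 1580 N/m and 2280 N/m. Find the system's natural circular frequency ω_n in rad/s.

8.26 rad/s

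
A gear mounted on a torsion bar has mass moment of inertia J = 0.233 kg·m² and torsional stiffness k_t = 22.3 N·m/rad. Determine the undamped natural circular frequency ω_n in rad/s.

ω_n = √(k_t/J) = √(22.3/0.233) = √95.71 = 9.783 rad/s.

9.78 rad/s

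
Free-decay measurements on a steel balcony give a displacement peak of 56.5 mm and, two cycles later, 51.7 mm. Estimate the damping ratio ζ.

Logarithmic decrement δ = (1/n)·ln(x₀/x_n) = (1/2)·ln(56.5/51.7) = (1/2)·ln(1.093) = 0.04439.
ζ = δ/√(4π² + δ²) = 0.04439/√(39.48 + 0.00197) = 0.04439/6.283 = 0.007065.

0.00706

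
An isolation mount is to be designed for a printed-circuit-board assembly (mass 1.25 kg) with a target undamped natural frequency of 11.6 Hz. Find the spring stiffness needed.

6640 N/m

ω_n = 2πf_n = 2π × 11.6 = 72.88 rad/s.
k = m·ω_n² = 1.25 × 72.88² = 1.25 × 5312 = 6640 N/m.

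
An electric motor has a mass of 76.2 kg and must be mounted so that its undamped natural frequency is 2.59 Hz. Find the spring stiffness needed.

20200 N/m

ω_n = 2πf_n = 2π × 2.59 = 16.27 rad/s.
k = m·ω_n² = 76.2 × 16.27² = 76.2 × 264.8 = 20180 N/m.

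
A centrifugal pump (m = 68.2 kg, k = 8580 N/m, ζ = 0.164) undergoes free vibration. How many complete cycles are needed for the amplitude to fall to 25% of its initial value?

2 cycles

Logarithmic decrement δ = 2πζ/√(1 − ζ²) = 2π × 0.1640/√(1 − 0.0269) = 1.045.
x_n/x₀ = e^(−nδ) ≤ 0.25; take ln: n ≥ ln(1/0.25)/δ = 1.386/1.045 = 1.327.
So 2 complete cycles are required.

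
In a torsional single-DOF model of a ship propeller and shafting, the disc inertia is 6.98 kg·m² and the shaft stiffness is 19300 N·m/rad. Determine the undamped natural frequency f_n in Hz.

ω_n = √(k_t/J) = √(19300/6.98) = √2765 = 52.58 rad/s.
f_n = ω_n/(2π) = 52.58/6.283 = 8.369 Hz.

8.37 Hz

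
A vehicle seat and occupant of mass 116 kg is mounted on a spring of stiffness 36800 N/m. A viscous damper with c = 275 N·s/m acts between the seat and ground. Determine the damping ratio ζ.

ω_n = √(k/m) = √(36800/116) = 17.81 rad/s.
Critical damping c_c = 2√(k·m) = 2√(36800 × 116) = 4132 N·s/m, so ζ = c/c_c = 275/4132 = 0.06655.

0.0666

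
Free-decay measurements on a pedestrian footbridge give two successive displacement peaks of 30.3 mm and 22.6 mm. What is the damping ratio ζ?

0.0466

Logarithmic decrement δ = (1/n)·ln(x₀/x_n) = (1/1)·ln(30.3/22.6) = (1/1)·ln(1.341) = 0.2932.
ζ = δ/√(4π² + δ²) = 0.2932/√(39.48 + 0.0860) = 0.2932/6.290 = 0.04661.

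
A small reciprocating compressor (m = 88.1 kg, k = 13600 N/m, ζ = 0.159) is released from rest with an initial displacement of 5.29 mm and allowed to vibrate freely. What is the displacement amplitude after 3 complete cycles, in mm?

Logarithmic decrement δ = 2πζ/√(1 − ζ²) = 2π × 0.1590/√(1 − 0.0253) = 1.012.
After n cycles, x_n/x₀ = e^(−nδ), so x_3 = 5.29 × e^(−3 × 1.012) = 5.29 × 0.04804 = 0.2541 mm.

0.254 mm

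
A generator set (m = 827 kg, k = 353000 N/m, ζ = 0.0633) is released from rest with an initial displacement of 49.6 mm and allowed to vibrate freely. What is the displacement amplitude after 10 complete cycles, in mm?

Logarithmic decrement δ = 2πζ/√(1 − ζ²) = 2π × 0.06330/√(1 − 0.00401) = 0.3985.
After n cycles, x_n/x₀ = e^(−nδ), so x_10 = 49.6 × e^(−10 × 0.3985) = 49.6 × 0.01859 = 0.9220 mm.

0.922 mm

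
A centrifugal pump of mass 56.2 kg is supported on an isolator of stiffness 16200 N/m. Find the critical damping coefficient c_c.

c_c = 2√(k·m) = 2√(16200 × 56.2) = 2 × 954.2 = 1908 N·s/m.

1910 N·s/m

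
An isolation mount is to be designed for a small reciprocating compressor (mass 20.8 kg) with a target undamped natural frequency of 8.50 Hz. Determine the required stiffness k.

ω_n = 2πf_n = 2π × 8.50 = 53.41 rad/s.
k = m·ω_n² = 20.8 × 53.41² = 20.8 × 2852 = 59330 N/m.

59300 N/m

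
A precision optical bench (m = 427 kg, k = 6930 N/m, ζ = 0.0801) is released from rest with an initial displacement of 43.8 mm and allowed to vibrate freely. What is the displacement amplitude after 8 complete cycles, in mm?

0.771 mm

Logarithmic decrement δ = 2πζ/√(1 − ζ²) = 2π × 0.08010/√(1 − 0.00642) = 0.5049.
After n cycles, x_n/x₀ = e^(−nδ), so x_8 = 43.8 × e^(−8 × 0.5049) = 43.8 × 0.01761 = 0.7714 mm.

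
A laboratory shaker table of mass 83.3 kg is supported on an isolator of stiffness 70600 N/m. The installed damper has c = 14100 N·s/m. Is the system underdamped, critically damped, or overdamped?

c_c = 2√(k·m) = 4850 N·s/m; ζ = c/c_c = 14100/4850 = 2.91.
Since ζ > 1 the system is overdamped.

overdamped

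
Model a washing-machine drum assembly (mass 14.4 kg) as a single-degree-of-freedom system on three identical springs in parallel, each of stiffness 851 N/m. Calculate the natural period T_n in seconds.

0.472 s

Parallel springs add: k_eq = 3 × 851 = 2553 N/m.
ω_n = √(k_eq/m) = √(2553/14.4) = √177.3 = 13.32 rad/s.
T_n = 2π/ω_n = 6.283/13.32 = 0.4719 s.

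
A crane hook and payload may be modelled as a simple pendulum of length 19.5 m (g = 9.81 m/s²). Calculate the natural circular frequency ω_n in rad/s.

For a simple pendulum ω_n = √(g/L) = √(9.81/19.5) = √0.5031 = 0.7093 rad/s.

0.709 rad/s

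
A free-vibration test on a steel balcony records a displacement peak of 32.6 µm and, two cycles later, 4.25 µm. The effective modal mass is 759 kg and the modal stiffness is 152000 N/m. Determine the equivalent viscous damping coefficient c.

Logarithmic decrement δ = (1/n)·ln(x₀/x_n) = (1/2)·ln(32.6/4.25) = (1/2)·ln(7.671) = 1.019.
ζ = δ/√(4π² + δ²) = 1.019/√(39.48 + 1.04) = 1.019/6.365 = 0.1600.
c = ζ · 2√(km) = 0.1600 × 2√(152000 × 759) = 0.1600 × 21480 = 3438 N·s/m.

3440 N·s/m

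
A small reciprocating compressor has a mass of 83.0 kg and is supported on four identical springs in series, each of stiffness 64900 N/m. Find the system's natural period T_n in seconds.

Series springs: 1/k_eq = 4/64900, so k_eq = 64900/4 = 16220 N/m.
ω_n = √(k_eq/m) = √(16220/83.0) = √195.5 = 13.98 rad/s.
T_n = 2π/ω_n = 6.283/13.98 = 0.4494 s.

0.449 s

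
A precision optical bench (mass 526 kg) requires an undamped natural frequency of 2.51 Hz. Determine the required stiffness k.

ω_n = 2πf_n = 2π × 2.51 = 15.77 rad/s.
k = m·ω_n² = 526 × 15.77² = 526 × 248.7 = 130800 N/m.

131000 N/m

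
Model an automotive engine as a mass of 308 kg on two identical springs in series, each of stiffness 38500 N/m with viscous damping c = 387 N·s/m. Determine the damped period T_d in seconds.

Series springs: 1/k_eq = 2/38500, so k_eq = 38500/2 = 19250 N/m.
ω_n = √(k_eq/m) = √(19250/308) = 7.906 rad/s.
Critical damping c_c = 2√(k_eq·m) = 2√(19250 × 308) = 4870 N·s/m, so ζ = c/c_c = 387/4870 = 0.07947.
ω_d = ω_n√(1 − ζ²) = 7.906 × √(1 − 0.00632) = 7.881 rad/s.
T_d = 2π/ω_d = 0.7973 s.

0.797 s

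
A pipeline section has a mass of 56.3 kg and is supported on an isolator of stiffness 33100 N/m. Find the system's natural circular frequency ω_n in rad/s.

ω_n = √(k/m) = √(33100/56.3) = √587.9 = 24.25 rad/s.

24.2 rad/s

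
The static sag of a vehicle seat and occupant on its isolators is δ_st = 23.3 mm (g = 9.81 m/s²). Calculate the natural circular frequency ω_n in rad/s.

20.5 rad/s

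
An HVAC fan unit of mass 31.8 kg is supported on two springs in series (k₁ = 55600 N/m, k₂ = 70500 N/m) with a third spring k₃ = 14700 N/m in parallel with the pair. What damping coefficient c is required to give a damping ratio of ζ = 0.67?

Series pair: k_s = k₁k₂/(k₁+k₂) = (55600)(70500)/(55600 + 70500) = 31080 N/m. In parallel with k₃: k_eq = 31080 + 14700 = 45780 N/m.
c_c = 2√(k_eq·m) = 2√(45780 × 31.8) = 2413 N·s/m.
c = ζ·c_c = 0.67 × 2413 = 1617 N·s/m.

1620 N·s/m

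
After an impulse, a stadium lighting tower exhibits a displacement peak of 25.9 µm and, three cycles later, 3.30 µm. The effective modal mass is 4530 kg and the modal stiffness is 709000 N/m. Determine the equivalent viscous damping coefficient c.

12300 N·s/m

Logarithmic decrement δ = (1/n)·ln(x₀/x_n) = (1/3)·ln(25.9/3.30) = (1/3)·ln(7.848) = 0.6868.
ζ = δ/√(4π² + δ²) = 0.6868/√(39.48 + 0.472) = 0.6868/6.321 = 0.1087.
c = ζ · 2√(km) = 0.1087 × 2√(709000 × 4530) = 0.1087 × 113300 = 12320 N·s/m.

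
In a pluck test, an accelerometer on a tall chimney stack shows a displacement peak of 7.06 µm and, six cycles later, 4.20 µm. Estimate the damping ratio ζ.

0.0138

Logarithmic decrement δ = (1/n)·ln(x₀/x_n) = (1/6)·ln(7.06/4.20) = (1/6)·ln(1.681) = 0.08656.
ζ = δ/√(4π² + δ²) = 0.08656/√(39.48 + 0.00749) = 0.08656/6.284 = 0.01378.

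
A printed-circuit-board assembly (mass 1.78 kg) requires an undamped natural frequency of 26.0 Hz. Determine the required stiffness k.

47500 N/m

ω_n = 2πf_n = 2π × 26.0 = 163.4 rad/s.
k = m·ω_n² = 1.78 × 163.4² = 1.78 × 26690 = 47500 N/m.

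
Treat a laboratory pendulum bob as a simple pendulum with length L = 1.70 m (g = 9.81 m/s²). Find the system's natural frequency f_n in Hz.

0.382 Hz

For a simple pendulum ω_n = √(g/L) = √(9.81/1.70) = √5.771 = 2.402 rad/s.
f_n = ω_n/(2π) = 2.402/6.283 = 0.3823 Hz.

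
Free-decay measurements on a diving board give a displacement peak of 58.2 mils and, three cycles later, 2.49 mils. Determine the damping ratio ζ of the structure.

0.165

Logarithmic decrement δ = (1/n)·ln(x₀/x_n) = (1/3)·ln(58.2/2.49) = (1/3)·ln(23.37) = 1.051.
ζ = δ/√(4π² + δ²) = 1.051/√(39.48 + 1.10) = 1.051/6.370 = 0.1649.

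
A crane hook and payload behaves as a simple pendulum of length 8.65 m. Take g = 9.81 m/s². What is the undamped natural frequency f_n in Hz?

For a simple pendulum ω_n = √(g/L) = √(9.81/8.65) = √1.134 = 1.065 rad/s.
f_n = ω_n/(2π) = 1.065/6.283 = 0.1695 Hz.

0.169 Hz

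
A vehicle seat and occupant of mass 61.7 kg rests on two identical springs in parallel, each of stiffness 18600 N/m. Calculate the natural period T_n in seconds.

Parallel springs add: k_eq = 2 × 18600 = 37200 N/m.
ω_n = √(k_eq/m) = √(37200/61.7) = √602.9 = 24.55 rad/s.
T_n = 2π/ω_n = 6.283/24.55 = 0.2559 s.

0.256 s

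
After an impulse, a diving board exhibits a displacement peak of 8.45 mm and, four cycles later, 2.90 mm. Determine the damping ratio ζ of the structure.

0.0425

Logarithmic decrement δ = (1/n)·ln(x₀/x_n) = (1/4)·ln(8.45/2.90) = (1/4)·ln(2.914) = 0.2674.
ζ = δ/√(4π² + δ²) = 0.2674/√(39.48 + 0.0715) = 0.2674/6.289 = 0.04251.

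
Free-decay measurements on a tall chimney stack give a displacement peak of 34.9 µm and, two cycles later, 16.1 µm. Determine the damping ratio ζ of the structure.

Logarithmic decrement δ = (1/n)·ln(x₀/x_n) = (1/2)·ln(34.9/16.1) = (1/2)·ln(2.168) = 0.3868.
ζ = δ/√(4π² + δ²) = 0.3868/√(39.48 + 0.150) = 0.3868/6.295 = 0.06145.

0.0615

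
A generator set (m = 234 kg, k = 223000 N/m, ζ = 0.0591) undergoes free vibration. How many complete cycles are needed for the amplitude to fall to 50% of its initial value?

2 cycles

Logarithmic decrement δ = 2πζ/√(1 − ζ²) = 2π × 0.05910/√(1 − 0.00349) = 0.3720.
x_n/x₀ = e^(−nδ) ≤ 0.5; take ln: n ≥ ln(1/0.5)/δ = 0.6931/0.3720 = 1.863.
So 2 complete cycles are required.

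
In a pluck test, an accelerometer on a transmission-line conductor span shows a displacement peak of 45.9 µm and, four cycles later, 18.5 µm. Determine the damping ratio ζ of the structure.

0.0361

Logarithmic decrement δ = (1/n)·ln(x₀/x_n) = (1/4)·ln(45.9/18.5) = (1/4)·ln(2.481) = 0.2272.
ζ = δ/√(4π² + δ²) = 0.2272/√(39.48 + 0.0516) = 0.2272/6.287 = 0.03613.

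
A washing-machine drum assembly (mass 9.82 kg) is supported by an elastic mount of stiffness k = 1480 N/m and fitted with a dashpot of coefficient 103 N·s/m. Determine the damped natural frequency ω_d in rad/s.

11.1 rad/s

ω_n = √(k/m) = √(1480/9.82) = 12.28 rad/s.
Critical damping c_c = 2√(k·m) = 2√(1480 × 9.82) = 241.1 N·s/m, so ζ = c/c_c = 103/241.1 = 0.4272.
ω_d = ω_n√(1 − ζ²) = 12.28 × √(1 − 0.182) = 11.10 rad/s.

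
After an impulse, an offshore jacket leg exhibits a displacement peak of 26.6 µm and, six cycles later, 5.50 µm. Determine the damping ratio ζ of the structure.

Logarithmic decrement δ = (1/n)·ln(x₀/x_n) = (1/6)·ln(26.6/5.50) = (1/6)·ln(4.836) = 0.2627.
ζ = δ/√(4π² + δ²) = 0.2627/√(39.48 + 0.0690) = 0.2627/6.289 = 0.04177.

0.0418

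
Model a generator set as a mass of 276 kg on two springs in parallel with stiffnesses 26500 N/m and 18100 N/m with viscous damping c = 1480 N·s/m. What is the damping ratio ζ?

Parallel springs add: k_eq = 26500 + 18100 = 44600 N/m.
ω_n = √(k_eq/m) = √(44600/276) = 12.71 rad/s.
Critical damping c_c = 2√(k_eq·m) = 2√(44600 × 276) = 7017 N·s/m, so ζ = c/c_c = 1480/7017 = 0.2109.

0.211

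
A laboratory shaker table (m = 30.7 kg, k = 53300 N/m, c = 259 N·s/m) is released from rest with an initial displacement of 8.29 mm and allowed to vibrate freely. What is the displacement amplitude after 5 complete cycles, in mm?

0.339 mm

ζ = c/(2√(km)) = 259/(2√(53300 × 30.7)) = 259/2558 = 0.1012.
Logarithmic decrement δ = 2πζ/√(1 − ζ²) = 2π × 0.1012/√(1 − 0.0102) = 0.6394.
After n cycles, x_n/x₀ = e^(−nδ), so x_5 = 8.29 × e^(−5 × 0.6394) = 8.29 × 0.04089 = 0.3390 mm.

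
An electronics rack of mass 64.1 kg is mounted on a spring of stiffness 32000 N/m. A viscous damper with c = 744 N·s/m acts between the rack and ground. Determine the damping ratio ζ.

0.260

ω_n = √(k/m) = √(32000/64.1) = 22.34 rad/s.
Critical damping c_c = 2√(k·m) = 2√(32000 × 64.1) = 2864 N·s/m, so ζ = c/c_c = 744/2864 = 0.2597.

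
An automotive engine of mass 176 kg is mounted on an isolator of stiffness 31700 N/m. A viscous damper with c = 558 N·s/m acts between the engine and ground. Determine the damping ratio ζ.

ω_n = √(k/m) = √(31700/176) = 13.42 rad/s.
Critical damping c_c = 2√(k·m) = 2√(31700 × 176) = 4724 N·s/m, so ζ = c/c_c = 558/4724 = 0.1181.

0.118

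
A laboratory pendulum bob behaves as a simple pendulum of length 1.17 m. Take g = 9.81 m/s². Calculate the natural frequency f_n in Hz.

For a simple pendulum ω_n = √(g/L) = √(9.81/1.17) = √8.385 = 2.896 rad/s.
f_n = ω_n/(2π) = 2.896/6.283 = 0.4609 Hz.

0.461 Hz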